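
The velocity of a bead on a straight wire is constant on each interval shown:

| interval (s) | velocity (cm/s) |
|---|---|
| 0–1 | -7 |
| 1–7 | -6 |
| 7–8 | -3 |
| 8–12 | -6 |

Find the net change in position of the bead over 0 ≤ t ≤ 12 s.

Displacement is the signed area under the v-t curve.
0–1 s: -7 × 1 = -7 cm
1–7 s: -6 × 6 = -36 cm
7–8 s: -3 × 1 = -3 cm
8–12 s: -6 × 4 = -24 cm
Net displacement = -70 cm

-70 cm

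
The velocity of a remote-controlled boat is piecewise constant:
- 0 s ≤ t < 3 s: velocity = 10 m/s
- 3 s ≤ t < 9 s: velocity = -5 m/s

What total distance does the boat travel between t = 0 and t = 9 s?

60 m

Total distance travelled is ∫|v| dt — sum the magnitudes of each area piece.
0–3 s: |10| × 3 = 30 m
3–9 s: |-5| × 6 = 30 m
Total distance = 60 m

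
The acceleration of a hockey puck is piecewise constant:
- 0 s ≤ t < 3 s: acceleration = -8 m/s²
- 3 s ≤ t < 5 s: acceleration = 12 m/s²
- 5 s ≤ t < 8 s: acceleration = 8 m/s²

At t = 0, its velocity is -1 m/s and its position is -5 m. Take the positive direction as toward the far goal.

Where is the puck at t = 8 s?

On each constant-a segment, Δv = aΔt and Δx = v₀Δt + ½aΔt²; chain segment to segment.
0–3 s: v starts -1 m/s; Δx = -1·3 + ½·-8·3² = -39 m; v ends -25 m/s.
3–5 s: v starts -25 m/s; Δx = -25·2 + ½·12·2² = -26 m; v ends -1 m/s.
5–8 s: v starts -1 m/s; Δx = -1·3 + ½·8·3² = 33 m; v ends 23 m/s.
x(8) = -5 + Σ Δx = -37 m.

-37 m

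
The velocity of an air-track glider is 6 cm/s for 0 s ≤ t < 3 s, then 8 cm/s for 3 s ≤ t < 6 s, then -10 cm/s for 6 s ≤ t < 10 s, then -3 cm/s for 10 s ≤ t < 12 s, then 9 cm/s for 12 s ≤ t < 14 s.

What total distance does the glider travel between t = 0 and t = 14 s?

106 cm

Total distance travelled is ∫|v| dt — sum the magnitudes of each area piece.
0–3 s: |6| × 3 = 18 cm
3–6 s: |8| × 3 = 24 cm
6–10 s: |-10| × 4 = 40 cm
10–12 s: |-3| × 2 = 6 cm
12–14 s: |9| × 2 = 18 cm
Total distance = 106 cm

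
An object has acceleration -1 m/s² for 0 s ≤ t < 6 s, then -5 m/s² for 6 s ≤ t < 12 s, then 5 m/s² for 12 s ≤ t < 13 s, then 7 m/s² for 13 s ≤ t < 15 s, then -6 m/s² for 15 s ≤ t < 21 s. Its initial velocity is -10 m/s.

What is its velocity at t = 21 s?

-63 m/s

Δv equals the area under the a-t graph; then v = v₀ + Δv.
0–6 s: -1 × 6 = -6 m/s
6–12 s: -5 × 6 = -30 m/s
12–13 s: 5 × 1 = 5 m/s
13–15 s: 7 × 2 = 14 m/s
15–21 s: -6 × 6 = -36 m/s
Δv = -53 m/s, so v(21) = -10 + (-53) = -63 m/s.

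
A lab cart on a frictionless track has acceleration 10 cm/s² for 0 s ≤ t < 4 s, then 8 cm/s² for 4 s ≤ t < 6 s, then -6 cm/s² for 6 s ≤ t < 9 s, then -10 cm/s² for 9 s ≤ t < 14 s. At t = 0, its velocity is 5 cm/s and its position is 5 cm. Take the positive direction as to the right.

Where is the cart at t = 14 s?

On each constant-a segment, Δv = aΔt and Δx = v₀Δt + ½aΔt²; chain segment to segment.
0–4 s: v starts 5 cm/s; Δx = 5·4 + ½·10·4² = 100 cm; v ends 45 cm/s.
4–6 s: v starts 45 cm/s; Δx = 45·2 + ½·8·2² = 106 cm; v ends 61 cm/s.
6–9 s: v starts 61 cm/s; Δx = 61·3 + ½·-6·3² = 156 cm; v ends 43 cm/s.
9–14 s: v starts 43 cm/s; Δx = 43·5 + ½·-10·5² = 90 cm; v ends -7 cm/s.
x(14) = 5 + Σ Δx = 457 cm.

457 cm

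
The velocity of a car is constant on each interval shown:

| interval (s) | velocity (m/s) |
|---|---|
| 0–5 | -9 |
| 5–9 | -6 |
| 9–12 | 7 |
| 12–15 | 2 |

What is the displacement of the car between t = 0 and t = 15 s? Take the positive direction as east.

Net displacement equals the area under the velocity-time graph (areas below the axis count negative).
0–5 s: -9 × 5 = -45 m
5–9 s: -6 × 4 = -24 m
9–12 s: 7 × 3 = 21 m
12–15 s: 2 × 3 = 6 m
Net displacement = -42 m

-42 m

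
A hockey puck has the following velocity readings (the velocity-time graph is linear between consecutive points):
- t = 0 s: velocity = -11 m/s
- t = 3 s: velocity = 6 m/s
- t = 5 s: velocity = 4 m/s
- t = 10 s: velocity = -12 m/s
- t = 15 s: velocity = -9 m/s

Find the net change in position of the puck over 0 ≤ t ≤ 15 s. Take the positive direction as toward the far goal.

-70 m

Net displacement equals the area under the velocity-time graph (areas below the axis count negative).
0–3 s: ½(-11 + 6)(3) = -7.5 m
3–5 s: ½(6 + 4)(2) = 10 m
5–10 s: ½(4 + -12)(5) = -20 m
10–15 s: ½(-12 + -9)(5) = -52.5 m
Net displacement = -70 m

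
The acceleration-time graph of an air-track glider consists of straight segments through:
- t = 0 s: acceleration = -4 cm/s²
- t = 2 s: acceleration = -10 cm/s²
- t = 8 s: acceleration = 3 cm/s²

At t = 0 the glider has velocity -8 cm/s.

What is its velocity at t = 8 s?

Δv equals the area under the a-t graph; then v = v₀ + Δv.
0–2 s: ½(-4 + -10)(2) = -14 cm/s
2–8 s: ½(-10 + 3)(6) = -21 cm/s
Δv = -35 cm/s, so v(8) = -8 + (-35) = -43 cm/s.

-43 cm/s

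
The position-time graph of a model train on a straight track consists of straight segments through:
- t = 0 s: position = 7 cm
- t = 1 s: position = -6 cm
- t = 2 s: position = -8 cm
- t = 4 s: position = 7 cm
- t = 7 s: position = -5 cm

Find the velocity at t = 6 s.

-4 cm/s

Velocity is the slope of the x-t graph on 4–7 s: (-5 − 7)/(7 − 4) = -4 cm/s.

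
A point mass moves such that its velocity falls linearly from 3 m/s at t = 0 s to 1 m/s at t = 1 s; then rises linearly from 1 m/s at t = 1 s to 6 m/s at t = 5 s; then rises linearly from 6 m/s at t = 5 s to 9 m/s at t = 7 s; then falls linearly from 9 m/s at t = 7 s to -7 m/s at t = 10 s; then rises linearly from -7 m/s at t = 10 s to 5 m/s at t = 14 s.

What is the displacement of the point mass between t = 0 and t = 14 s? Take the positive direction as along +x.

30 m

Displacement is the signed area under the v-t curve.
0–1 s: ½(3 + 1)(1) = 2 m
1–5 s: ½(1 + 6)(4) = 14 m
5–7 s: ½(6 + 9)(2) = 15 m
7–10 s: ½(9 + -7)(3) = 3 m
10–14 s: ½(-7 + 5)(4) = -4 m
Net displacement = 30 m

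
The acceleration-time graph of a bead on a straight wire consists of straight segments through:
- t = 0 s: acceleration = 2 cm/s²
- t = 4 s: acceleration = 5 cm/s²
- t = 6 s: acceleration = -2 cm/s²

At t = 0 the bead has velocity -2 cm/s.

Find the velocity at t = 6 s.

15 cm/s

Δv equals the area under the a-t graph; then v = v₀ + Δv.
0–4 s: ½(2 + 5)(4) = 14 cm/s
4–6 s: ½(5 + -2)(2) = 3 cm/s
Δv = 17 cm/s, so v(6) = -2 + (17) = 15 cm/s.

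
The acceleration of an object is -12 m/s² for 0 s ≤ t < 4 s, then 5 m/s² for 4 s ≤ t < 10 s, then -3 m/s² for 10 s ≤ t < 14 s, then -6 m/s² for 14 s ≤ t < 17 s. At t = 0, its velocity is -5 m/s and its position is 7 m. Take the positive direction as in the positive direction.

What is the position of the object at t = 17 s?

-585 m

On each constant-a segment, Δv = aΔt and Δx = v₀Δt + ½aΔt²; chain segment to segment.
0–4 s: v starts -5 m/s; Δx = -5·4 + ½·-12·4² = -116 m; v ends -53 m/s.
4–10 s: v starts -53 m/s; Δx = -53·6 + ½·5·6² = -228 m; v ends -23 m/s.
10–14 s: v starts -23 m/s; Δx = -23·4 + ½·-3·4² = -116 m; v ends -35 m/s.
14–17 s: v starts -35 m/s; Δx = -35·3 + ½·-6·3² = -132 m; v ends -53 m/s.
x(17) = 7 + Σ Δx = -585 m.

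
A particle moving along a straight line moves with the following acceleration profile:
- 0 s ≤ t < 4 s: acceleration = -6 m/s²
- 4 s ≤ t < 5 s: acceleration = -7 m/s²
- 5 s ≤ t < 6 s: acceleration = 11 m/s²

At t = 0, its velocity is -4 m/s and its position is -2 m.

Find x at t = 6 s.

-127 m

On each constant-a segment, Δv = aΔt and Δx = v₀Δt + ½aΔt²; chain segment to segment.
0–4 s: v starts -4 m/s; Δx = -4·4 + ½·-6·4² = -64 m; v ends -28 m/s.
4–5 s: v starts -28 m/s; Δx = -28·1 + ½·-7·1² = -31.5 m; v ends -35 m/s.
5–6 s: v starts -35 m/s; Δx = -35·1 + ½·11·1² = -29.5 m; v ends -24 m/s.
x(6) = -2 + Σ Δx = -127 m.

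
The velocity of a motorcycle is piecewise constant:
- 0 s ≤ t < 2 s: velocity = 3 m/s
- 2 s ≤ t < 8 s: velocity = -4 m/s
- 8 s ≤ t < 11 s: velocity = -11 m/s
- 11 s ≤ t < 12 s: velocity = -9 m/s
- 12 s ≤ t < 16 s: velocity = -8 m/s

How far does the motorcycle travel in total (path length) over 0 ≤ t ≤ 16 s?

104 m

Total distance travelled is ∫|v| dt — sum the magnitudes of each area piece.
0–2 s: |3| × 2 = 6 m
2–8 s: |-4| × 6 = 24 m
8–11 s: |-11| × 3 = 33 m
11–12 s: |-9| × 1 = 9 m
12–16 s: |-8| × 4 = 32 m
Total distance = 104 m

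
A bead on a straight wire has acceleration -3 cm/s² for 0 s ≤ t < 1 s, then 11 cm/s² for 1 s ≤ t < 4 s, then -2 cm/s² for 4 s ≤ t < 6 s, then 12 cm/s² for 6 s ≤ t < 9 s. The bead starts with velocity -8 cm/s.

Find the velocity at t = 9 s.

Δv equals the area under the a-t graph; then v = v₀ + Δv.
0–1 s: -3 × 1 = -3 cm/s
1–4 s: 11 × 3 = 33 cm/s
4–6 s: -2 × 2 = -4 cm/s
6–9 s: 12 × 3 = 36 cm/s
Δv = 62 cm/s, so v(9) = -8 + (62) = 54 cm/s.

54 cm/s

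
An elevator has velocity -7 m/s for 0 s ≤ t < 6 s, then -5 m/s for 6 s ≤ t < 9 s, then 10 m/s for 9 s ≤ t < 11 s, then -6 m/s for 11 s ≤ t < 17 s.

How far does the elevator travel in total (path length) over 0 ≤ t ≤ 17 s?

Distance (not displacement) is the total path length: add the absolute areas under v-t.
0–6 s: |-7| × 6 = 42 m
6–9 s: |-5| × 3 = 15 m
9–11 s: |10| × 2 = 20 m
11–17 s: |-6| × 6 = 36 m
Total distance = 113 m

113 m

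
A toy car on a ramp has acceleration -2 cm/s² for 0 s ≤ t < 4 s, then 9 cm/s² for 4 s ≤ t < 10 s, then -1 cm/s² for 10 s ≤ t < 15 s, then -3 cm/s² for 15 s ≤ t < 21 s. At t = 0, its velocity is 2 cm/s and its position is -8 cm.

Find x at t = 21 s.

541.5 cm

On each constant-a segment, Δv = aΔt and Δx = v₀Δt + ½aΔt²; chain segment to segment.
0–4 s: v starts 2 cm/s; Δx = 2·4 + ½·-2·4² = -8 cm; v ends -6 cm/s.
4–10 s: v starts -6 cm/s; Δx = -6·6 + ½·9·6² = 126 cm; v ends 48 cm/s.
10–15 s: v starts 48 cm/s; Δx = 48·5 + ½·-1·5² = 227.5 cm; v ends 43 cm/s.
15–21 s: v starts 43 cm/s; Δx = 43·6 + ½·-3·6² = 204 cm; v ends 25 cm/s.
x(21) = -8 + Σ Δx = 541.5 cm.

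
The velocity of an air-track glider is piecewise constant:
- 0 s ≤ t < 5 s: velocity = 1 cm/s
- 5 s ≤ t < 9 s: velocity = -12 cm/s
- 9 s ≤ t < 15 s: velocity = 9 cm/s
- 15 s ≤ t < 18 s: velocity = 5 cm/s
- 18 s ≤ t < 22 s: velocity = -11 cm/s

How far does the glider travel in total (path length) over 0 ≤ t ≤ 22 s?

166 cm

Total distance travelled is ∫|v| dt — sum the magnitudes of each area piece.
0–5 s: |1| × 5 = 5 cm
5–9 s: |-12| × 4 = 48 cm
9–15 s: |9| × 6 = 54 cm
15–18 s: |5| × 3 = 15 cm
18–22 s: |-11| × 4 = 44 cm
Total distance = 166 cm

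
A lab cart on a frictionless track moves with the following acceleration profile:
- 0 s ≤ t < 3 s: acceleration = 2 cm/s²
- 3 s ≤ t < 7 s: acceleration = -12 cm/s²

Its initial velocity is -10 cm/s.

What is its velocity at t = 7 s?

Δv equals the area under the a-t graph; then v = v₀ + Δv.
0–3 s: 2 × 3 = 6 cm/s
3–7 s: -12 × 4 = -48 cm/s
Δv = -42 cm/s, so v(7) = -10 + (-42) = -52 cm/s.

-52 cm/s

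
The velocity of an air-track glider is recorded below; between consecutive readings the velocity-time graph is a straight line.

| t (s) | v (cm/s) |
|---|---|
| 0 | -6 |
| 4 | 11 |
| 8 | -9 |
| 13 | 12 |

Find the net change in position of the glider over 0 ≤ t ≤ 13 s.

21.5 cm

Displacement is the signed area under the v-t curve.
0–4 s: ½(-6 + 11)(4) = 10 cm
4–8 s: ½(11 + -9)(4) = 4 cm
8–13 s: ½(-9 + 12)(5) = 7.5 cm
Net displacement = 21.5 cm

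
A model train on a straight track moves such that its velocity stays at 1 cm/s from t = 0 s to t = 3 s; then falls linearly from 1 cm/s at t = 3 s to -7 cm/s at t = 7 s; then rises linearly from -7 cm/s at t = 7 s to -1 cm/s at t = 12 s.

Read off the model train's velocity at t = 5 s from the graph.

-3 cm/s

On 3–7 s the graph is linear from 1 to -7 cm/s: v(5) = 1 + (-7 − 1)·(5 − 3)/(7 − 3) = -3 cm/s.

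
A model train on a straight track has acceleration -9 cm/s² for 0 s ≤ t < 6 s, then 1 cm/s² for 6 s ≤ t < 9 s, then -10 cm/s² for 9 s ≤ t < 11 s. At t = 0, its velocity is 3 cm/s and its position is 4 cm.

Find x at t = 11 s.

On each constant-a segment, Δv = aΔt and Δx = v₀Δt + ½aΔt²; chain segment to segment.
0–6 s: v starts 3 cm/s; Δx = 3·6 + ½·-9·6² = -144 cm; v ends -51 cm/s.
6–9 s: v starts -51 cm/s; Δx = -51·3 + ½·1·3² = -148.5 cm; v ends -48 cm/s.
9–11 s: v starts -48 cm/s; Δx = -48·2 + ½·-10·2² = -116 cm; v ends -68 cm/s.
x(11) = 4 + Σ Δx = -404.5 cm.

-404.5 cm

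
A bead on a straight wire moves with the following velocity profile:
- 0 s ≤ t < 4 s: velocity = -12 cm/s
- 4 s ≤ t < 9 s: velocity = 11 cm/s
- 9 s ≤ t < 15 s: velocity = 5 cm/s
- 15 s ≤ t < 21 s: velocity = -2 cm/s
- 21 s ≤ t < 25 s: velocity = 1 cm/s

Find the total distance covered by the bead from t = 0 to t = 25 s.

Total distance travelled is ∫|v| dt — sum the magnitudes of each area piece.
0–4 s: |-12| × 4 = 48 cm
4–9 s: |11| × 5 = 55 cm
9–15 s: |5| × 6 = 30 cm
15–21 s: |-2| × 6 = 12 cm
21–25 s: |1| × 4 = 4 cm
Total distance = 149 cm

149 cm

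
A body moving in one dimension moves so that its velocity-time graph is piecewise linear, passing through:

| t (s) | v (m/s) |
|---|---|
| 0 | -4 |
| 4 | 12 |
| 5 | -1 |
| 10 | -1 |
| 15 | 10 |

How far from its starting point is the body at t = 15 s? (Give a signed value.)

Net displacement equals the area under the velocity-time graph (areas below the axis count negative).
0–4 s: ½(-4 + 12)(4) = 16 m
4–5 s: ½(12 + -1)(1) = 5.5 m
5–10 s: -1 × 5 = -5 m
10–15 s: ½(-1 + 10)(5) = 22.5 m
Net displacement = 39 m

39 m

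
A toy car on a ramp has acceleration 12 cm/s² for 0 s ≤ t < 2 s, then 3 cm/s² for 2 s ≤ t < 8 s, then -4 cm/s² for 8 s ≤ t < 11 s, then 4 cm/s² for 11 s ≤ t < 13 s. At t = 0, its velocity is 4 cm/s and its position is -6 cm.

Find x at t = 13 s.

444 cm

On each constant-a segment, Δv = aΔt and Δx = v₀Δt + ½aΔt²; chain segment to segment.
0–2 s: v starts 4 cm/s; Δx = 4·2 + ½·12·2² = 32 cm; v ends 28 cm/s.
2–8 s: v starts 28 cm/s; Δx = 28·6 + ½·3·6² = 222 cm; v ends 46 cm/s.
8–11 s: v starts 46 cm/s; Δx = 46·3 + ½·-4·3² = 120 cm; v ends 34 cm/s.
11–13 s: v starts 34 cm/s; Δx = 34·2 + ½·4·2² = 76 cm; v ends 42 cm/s.
x(13) = -6 + Σ Δx = 444 cm.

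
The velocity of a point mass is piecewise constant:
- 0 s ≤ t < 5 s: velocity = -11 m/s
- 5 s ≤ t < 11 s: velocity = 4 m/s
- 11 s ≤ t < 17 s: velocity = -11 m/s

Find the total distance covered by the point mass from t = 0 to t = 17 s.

145 m

Total distance travelled is ∫|v| dt — sum the magnitudes of each area piece.
0–5 s: |-11| × 5 = 55 m
5–11 s: |4| × 6 = 24 m
11–17 s: |-11| × 6 = 66 m
Total distance = 145 m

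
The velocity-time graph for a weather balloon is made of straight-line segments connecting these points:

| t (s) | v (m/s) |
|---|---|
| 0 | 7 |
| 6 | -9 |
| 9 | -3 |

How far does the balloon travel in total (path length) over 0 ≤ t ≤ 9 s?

42.375 m

Total distance travelled is ∫|v| dt — sum the magnitudes of each area piece.
0–6 s: v = 0 at t = 2.625 s; triangle areas 9.1875 + 15.1875 = 24.375 m
6–9 s: |½(-9 + -3)(3)| = 18 m
Total distance = 42.375 m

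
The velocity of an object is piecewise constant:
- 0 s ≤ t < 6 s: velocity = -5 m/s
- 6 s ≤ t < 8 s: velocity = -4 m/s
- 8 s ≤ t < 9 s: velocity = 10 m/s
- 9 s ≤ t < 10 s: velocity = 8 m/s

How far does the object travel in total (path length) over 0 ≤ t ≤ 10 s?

56 m

Distance (not displacement) is the total path length: add the absolute areas under v-t.
0–6 s: |-5| × 6 = 30 m
6–8 s: |-4| × 2 = 8 m
8–9 s: |10| × 1 = 10 m
9–10 s: |8| × 1 = 8 m
Total distance = 56 m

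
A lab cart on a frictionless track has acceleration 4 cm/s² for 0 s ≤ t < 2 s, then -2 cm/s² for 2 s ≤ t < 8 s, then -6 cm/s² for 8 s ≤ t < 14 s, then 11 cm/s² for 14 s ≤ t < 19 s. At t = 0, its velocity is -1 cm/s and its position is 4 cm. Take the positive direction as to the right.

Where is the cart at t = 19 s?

-189.5 cm

On each constant-a segment, Δv = aΔt and Δx = v₀Δt + ½aΔt²; chain segment to segment.
0–2 s: v starts -1 cm/s; Δx = -1·2 + ½·4·2² = 6 cm; v ends 7 cm/s.
2–8 s: v starts 7 cm/s; Δx = 7·6 + ½·-2·6² = 6 cm; v ends -5 cm/s.
8–14 s: v starts -5 cm/s; Δx = -5·6 + ½·-6·6² = -138 cm; v ends -41 cm/s.
14–19 s: v starts -41 cm/s; Δx = -41·5 + ½·11·5² = -67.5 cm; v ends 14 cm/s.
x(19) = 4 + Σ Δx = -189.5 cm.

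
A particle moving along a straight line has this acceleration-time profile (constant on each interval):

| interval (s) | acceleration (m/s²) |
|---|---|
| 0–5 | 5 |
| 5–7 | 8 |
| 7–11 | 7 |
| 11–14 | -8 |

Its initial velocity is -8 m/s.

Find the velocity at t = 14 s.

37 m/s

Δv equals the area under the a-t graph; then v = v₀ + Δv.
0–5 s: 5 × 5 = 25 m/s
5–7 s: 8 × 2 = 16 m/s
7–11 s: 7 × 4 = 28 m/s
11–14 s: -8 × 3 = -24 m/s
Δv = 45 m/s, so v(14) = -8 + (45) = 37 m/s.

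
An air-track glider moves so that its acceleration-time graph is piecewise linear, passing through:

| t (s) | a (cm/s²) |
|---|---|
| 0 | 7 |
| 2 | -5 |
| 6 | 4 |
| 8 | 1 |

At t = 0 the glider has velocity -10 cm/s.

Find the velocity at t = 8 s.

Δv equals the area under the a-t graph; then v = v₀ + Δv.
0–2 s: ½(7 + -5)(2) = 2 cm/s
2–6 s: ½(-5 + 4)(4) = -2 cm/s
6–8 s: ½(4 + 1)(2) = 5 cm/s
Δv = 5 cm/s, so v(8) = -10 + (5) = -5 cm/s.

-5 cm/s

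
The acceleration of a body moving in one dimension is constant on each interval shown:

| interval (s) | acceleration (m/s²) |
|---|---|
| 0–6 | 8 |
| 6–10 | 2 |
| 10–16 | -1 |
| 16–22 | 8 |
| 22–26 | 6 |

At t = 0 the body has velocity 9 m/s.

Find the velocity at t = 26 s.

Δv equals the area under the a-t graph; then v = v₀ + Δv.
0–6 s: 8 × 6 = 48 m/s
6–10 s: 2 × 4 = 8 m/s
10–16 s: -1 × 6 = -6 m/s
16–22 s: 8 × 6 = 48 m/s
22–26 s: 6 × 4 = 24 m/s
Δv = 122 m/s, so v(26) = 9 + (122) = 131 m/s.

131 m/s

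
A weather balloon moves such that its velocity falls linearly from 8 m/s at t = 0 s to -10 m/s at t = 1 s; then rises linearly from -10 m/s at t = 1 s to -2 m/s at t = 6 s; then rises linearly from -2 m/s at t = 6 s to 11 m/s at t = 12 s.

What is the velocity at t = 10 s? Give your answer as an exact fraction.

20/3 m/s

On 6–12 s the graph is linear from -2 to 11 m/s: v(10) = -2 + (11 − -2)·(10 − 6)/(12 − 6) = 20/3 m/s.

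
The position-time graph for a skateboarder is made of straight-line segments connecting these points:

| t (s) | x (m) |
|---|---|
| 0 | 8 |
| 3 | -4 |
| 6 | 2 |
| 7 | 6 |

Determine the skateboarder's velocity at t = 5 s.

2 m/s

Velocity is the slope of the x-t graph on 3–6 s: (2 − -4)/(6 − 3) = 2 m/s.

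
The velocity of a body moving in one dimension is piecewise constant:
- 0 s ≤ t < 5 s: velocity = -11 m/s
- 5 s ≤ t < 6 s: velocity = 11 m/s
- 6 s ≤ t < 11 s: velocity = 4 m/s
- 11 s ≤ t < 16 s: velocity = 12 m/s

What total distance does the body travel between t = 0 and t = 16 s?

146 m

Total distance travelled is ∫|v| dt — sum the magnitudes of each area piece.
0–5 s: |-11| × 5 = 55 m
5–6 s: |11| × 1 = 11 m
6–11 s: |4| × 5 = 20 m
11–16 s: |12| × 5 = 60 m
Total distance = 146 m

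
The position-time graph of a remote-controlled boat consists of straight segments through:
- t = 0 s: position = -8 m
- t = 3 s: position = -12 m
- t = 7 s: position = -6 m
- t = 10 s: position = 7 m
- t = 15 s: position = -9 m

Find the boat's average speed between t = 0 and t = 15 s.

Average speed = (total path length)/(elapsed time); on a piecewise-linear x-t graph the path length is Σ|Δx|.
0–3 s: |Δx| = |-12 − -8| = 4 m
3–7 s: |Δx| = |-6 − -12| = 6 m
7–10 s: |Δx| = |7 − -6| = 13 m
10–15 s: |Δx| = |-9 − 7| = 16 m
Total path = 39 m; average speed = 39/15 = 2.6 m/s.

2.6 m/s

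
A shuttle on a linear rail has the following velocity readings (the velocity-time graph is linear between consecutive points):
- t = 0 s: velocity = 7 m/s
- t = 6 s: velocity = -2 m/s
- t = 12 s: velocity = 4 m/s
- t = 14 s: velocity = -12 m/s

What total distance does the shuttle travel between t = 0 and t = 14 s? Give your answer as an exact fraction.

113/3 m

Distance (not displacement) is the total path length: add the absolute areas under v-t.
0–6 s: v = 0 at t = 14/3 s; triangle areas 49/3 + 4/3 = 53/3 m
6–12 s: v = 0 at t = 8 s; triangle areas 2 + 8 = 10 m
12–14 s: v = 0 at t = 12.5 s; triangle areas 1 + 9 = 10 m
Total distance = 113/3 m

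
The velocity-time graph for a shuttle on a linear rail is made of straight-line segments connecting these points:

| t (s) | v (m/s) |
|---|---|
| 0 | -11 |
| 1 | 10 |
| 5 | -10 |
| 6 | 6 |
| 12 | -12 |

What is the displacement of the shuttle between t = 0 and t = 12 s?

-20.5 m

Net displacement equals the area under the velocity-time graph (areas below the axis count negative).
0–1 s: ½(-11 + 10)(1) = -0.5 m
1–5 s: ½(10 + -10)(4) = 0 m
5–6 s: ½(-10 + 6)(1) = -2 m
6–12 s: ½(6 + -12)(6) = -18 m
Net displacement = -20.5 m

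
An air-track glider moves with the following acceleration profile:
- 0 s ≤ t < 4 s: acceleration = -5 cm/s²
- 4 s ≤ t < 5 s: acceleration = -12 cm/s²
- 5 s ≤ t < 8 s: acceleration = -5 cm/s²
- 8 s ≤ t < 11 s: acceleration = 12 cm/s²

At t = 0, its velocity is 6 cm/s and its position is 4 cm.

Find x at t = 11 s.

-201.5 cm

On each constant-a segment, Δv = aΔt and Δx = v₀Δt + ½aΔt²; chain segment to segment.
0–4 s: v starts 6 cm/s; Δx = 6·4 + ½·-5·4² = -16 cm; v ends -14 cm/s.
4–5 s: v starts -14 cm/s; Δx = -14·1 + ½·-12·1² = -20 cm; v ends -26 cm/s.
5–8 s: v starts -26 cm/s; Δx = -26·3 + ½·-5·3² = -100.5 cm; v ends -41 cm/s.
8–11 s: v starts -41 cm/s; Δx = -41·3 + ½·12·3² = -69 cm; v ends -5 cm/s.
x(11) = 4 + Σ Δx = -201.5 cm.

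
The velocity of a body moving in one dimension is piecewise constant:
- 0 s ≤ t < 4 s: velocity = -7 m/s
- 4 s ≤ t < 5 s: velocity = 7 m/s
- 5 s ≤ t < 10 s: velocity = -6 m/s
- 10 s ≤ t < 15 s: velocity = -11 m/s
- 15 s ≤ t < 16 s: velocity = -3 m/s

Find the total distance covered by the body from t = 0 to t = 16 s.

123 m

Distance (not displacement) is the total path length: add the absolute areas under v-t.
0–4 s: |-7| × 4 = 28 m
4–5 s: |7| × 1 = 7 m
5–10 s: |-6| × 5 = 30 m
10–15 s: |-11| × 5 = 55 m
15–16 s: |-3| × 1 = 3 m
Total distance = 123 m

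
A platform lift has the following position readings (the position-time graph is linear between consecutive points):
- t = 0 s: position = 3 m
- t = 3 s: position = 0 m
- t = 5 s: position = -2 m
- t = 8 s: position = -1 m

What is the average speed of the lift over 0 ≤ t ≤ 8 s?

Average speed = (total path length)/(elapsed time); on a piecewise-linear x-t graph the path length is Σ|Δx|.
0–3 s: |Δx| = |0 − 3| = 3 m
3–5 s: |Δx| = |-2 − 0| = 2 m
5–8 s: |Δx| = |-1 − -2| = 1 m
Total path = 6 m; average speed = 6/8 = 0.75 m/s.

0.75 m/s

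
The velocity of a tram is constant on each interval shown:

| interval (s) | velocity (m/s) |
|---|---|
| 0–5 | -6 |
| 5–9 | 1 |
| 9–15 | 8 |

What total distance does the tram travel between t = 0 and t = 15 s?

82 m

Total distance travelled is ∫|v| dt — sum the magnitudes of each area piece.
0–5 s: |-6| × 5 = 30 m
5–9 s: |1| × 4 = 4 m
9–15 s: |8| × 6 = 48 m
Total distance = 82 m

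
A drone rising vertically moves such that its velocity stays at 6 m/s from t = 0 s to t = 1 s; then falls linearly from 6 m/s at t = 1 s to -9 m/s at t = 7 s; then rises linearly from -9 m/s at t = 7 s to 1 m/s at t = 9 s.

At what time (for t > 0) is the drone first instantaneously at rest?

v changes sign on 1–7 s (from 6 to -9); the graph is linear there, so v = 0 at t = 1 + (-6)·(7 − 1)/(-9 − 6) = 3.4 s.

t = 3.4 s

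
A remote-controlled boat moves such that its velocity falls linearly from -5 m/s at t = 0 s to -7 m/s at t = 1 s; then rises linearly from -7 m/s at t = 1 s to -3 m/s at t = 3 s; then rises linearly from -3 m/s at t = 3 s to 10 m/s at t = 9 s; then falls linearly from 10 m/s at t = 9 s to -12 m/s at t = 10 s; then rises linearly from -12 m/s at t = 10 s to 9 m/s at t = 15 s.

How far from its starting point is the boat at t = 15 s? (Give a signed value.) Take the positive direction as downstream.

-3.5 m

Net displacement equals the area under the velocity-time graph (areas below the axis count negative).
0–1 s: ½(-5 + -7)(1) = -6 m
1–3 s: ½(-7 + -3)(2) = -10 m
3–9 s: ½(-3 + 10)(6) = 21 m
9–10 s: ½(10 + -12)(1) = -1 m
10–15 s: ½(-12 + 9)(5) = -7.5 m
Net displacement = -3.5 m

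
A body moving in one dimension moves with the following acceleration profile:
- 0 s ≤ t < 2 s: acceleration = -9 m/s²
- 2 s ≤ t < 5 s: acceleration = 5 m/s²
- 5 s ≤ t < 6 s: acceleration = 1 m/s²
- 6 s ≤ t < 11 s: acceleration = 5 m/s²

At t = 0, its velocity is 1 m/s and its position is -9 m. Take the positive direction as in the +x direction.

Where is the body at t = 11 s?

On each constant-a segment, Δv = aΔt and Δx = v₀Δt + ½aΔt²; chain segment to segment.
0–2 s: v starts 1 m/s; Δx = 1·2 + ½·-9·2² = -16 m; v ends -17 m/s.
2–5 s: v starts -17 m/s; Δx = -17·3 + ½·5·3² = -28.5 m; v ends -2 m/s.
5–6 s: v starts -2 m/s; Δx = -2·1 + ½·1·1² = -1.5 m; v ends -1 m/s.
6–11 s: v starts -1 m/s; Δx = -1·5 + ½·5·5² = 57.5 m; v ends 24 m/s.
x(11) = -9 + Σ Δx = 2.5 m.

2.5 m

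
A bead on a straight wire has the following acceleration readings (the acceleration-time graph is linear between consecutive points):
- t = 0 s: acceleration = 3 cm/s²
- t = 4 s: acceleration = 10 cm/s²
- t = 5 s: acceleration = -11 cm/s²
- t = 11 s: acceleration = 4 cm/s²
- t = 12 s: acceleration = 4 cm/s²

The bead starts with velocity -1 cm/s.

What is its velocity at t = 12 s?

7.5 cm/s

Δv equals the area under the a-t graph; then v = v₀ + Δv.
0–4 s: ½(3 + 10)(4) = 26 cm/s
4–5 s: ½(10 + -11)(1) = -0.5 cm/s
5–11 s: ½(-11 + 4)(6) = -21 cm/s
11–12 s: 4 × 1 = 4 cm/s
Δv = 8.5 cm/s, so v(12) = -1 + (8.5) = 7.5 cm/s.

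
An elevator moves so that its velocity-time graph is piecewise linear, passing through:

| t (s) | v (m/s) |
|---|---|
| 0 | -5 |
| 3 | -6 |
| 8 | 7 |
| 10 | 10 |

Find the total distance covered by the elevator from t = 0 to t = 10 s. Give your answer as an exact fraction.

Total distance travelled is ∫|v| dt — sum the magnitudes of each area piece.
0–3 s: |½(-5 + -6)(3)| = 16.5 m
3–8 s: v = 0 at t = 69/13 s; triangle areas 90/13 + 245/26 = 425/26 m
8–10 s: |½(7 + 10)(2)| = 17 m
Total distance = 648/13 m

648/13 m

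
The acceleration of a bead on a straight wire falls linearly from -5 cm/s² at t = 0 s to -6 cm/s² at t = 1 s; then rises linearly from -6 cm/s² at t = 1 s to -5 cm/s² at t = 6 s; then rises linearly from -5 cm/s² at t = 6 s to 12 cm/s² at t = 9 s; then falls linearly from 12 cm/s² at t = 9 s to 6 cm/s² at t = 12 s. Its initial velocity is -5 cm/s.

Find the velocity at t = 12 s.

-0.5 cm/s

Δv equals the area under the a-t graph; then v = v₀ + Δv.
0–1 s: ½(-5 + -6)(1) = -5.5 cm/s
1–6 s: ½(-6 + -5)(5) = -27.5 cm/s
6–9 s: ½(-5 + 12)(3) = 10.5 cm/s
9–12 s: ½(12 + 6)(3) = 27 cm/s
Δv = 4.5 cm/s, so v(12) = -5 + (4.5) = -0.5 cm/s.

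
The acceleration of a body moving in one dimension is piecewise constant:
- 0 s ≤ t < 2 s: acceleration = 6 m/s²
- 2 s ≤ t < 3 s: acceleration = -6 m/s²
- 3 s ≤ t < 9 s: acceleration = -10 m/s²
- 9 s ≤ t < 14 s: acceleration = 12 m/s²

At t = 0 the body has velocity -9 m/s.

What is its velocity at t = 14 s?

Δv equals the area under the a-t graph; then v = v₀ + Δv.
0–2 s: 6 × 2 = 12 m/s
2–3 s: -6 × 1 = -6 m/s
3–9 s: -10 × 6 = -60 m/s
9–14 s: 12 × 5 = 60 m/s
Δv = 6 m/s, so v(14) = -9 + (6) = -3 m/s.

-3 m/s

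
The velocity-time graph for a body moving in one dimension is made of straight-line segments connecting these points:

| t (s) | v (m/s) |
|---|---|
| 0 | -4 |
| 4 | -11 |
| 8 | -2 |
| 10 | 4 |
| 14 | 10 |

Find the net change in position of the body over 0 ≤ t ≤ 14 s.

-26 m

Net displacement equals the area under the velocity-time graph (areas below the axis count negative).
0–4 s: ½(-4 + -11)(4) = -30 m
4–8 s: ½(-11 + -2)(4) = -26 m
8–10 s: ½(-2 + 4)(2) = 2 m
10–14 s: ½(4 + 10)(4) = 28 m
Net displacement = -26 m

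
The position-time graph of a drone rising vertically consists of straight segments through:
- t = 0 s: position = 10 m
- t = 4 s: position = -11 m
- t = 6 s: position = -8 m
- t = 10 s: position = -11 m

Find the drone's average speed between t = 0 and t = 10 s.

2.7 m/s

Average speed = (total path length)/(elapsed time); on a piecewise-linear x-t graph the path length is Σ|Δx|.
0–4 s: |Δx| = |-11 − 10| = 21 m
4–6 s: |Δx| = |-8 − -11| = 3 m
6–10 s: |Δx| = |-11 − -8| = 3 m
Total path = 27 m; average speed = 27/10 = 2.7 m/s.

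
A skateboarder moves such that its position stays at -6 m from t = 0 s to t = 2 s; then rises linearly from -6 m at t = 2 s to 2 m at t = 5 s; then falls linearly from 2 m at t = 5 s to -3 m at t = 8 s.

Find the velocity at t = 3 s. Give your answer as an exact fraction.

8/3 m/s

Velocity is the slope of the x-t graph on 2–5 s: (2 − -6)/(5 − 2) = 8/3 m/s.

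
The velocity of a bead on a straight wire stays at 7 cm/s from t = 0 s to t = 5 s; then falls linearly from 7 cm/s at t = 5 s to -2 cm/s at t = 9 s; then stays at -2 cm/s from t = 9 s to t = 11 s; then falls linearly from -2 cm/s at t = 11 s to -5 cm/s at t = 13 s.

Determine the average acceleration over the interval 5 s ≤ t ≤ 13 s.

-1.5 cm/s²

Average acceleration = Δv/Δt = (-5 − 7)/(13 − 5) = -1.5 cm/s².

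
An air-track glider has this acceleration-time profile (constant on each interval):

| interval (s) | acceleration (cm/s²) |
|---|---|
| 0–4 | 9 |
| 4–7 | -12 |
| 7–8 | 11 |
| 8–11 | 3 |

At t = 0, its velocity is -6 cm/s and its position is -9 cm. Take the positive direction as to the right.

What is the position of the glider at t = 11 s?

103 cm

On each constant-a segment, Δv = aΔt and Δx = v₀Δt + ½aΔt²; chain segment to segment.
0–4 s: v starts -6 cm/s; Δx = -6·4 + ½·9·4² = 48 cm; v ends 30 cm/s.
4–7 s: v starts 30 cm/s; Δx = 30·3 + ½·-12·3² = 36 cm; v ends -6 cm/s.
7–8 s: v starts -6 cm/s; Δx = -6·1 + ½·11·1² = -0.5 cm; v ends 5 cm/s.
8–11 s: v starts 5 cm/s; Δx = 5·3 + ½·3·3² = 28.5 cm; v ends 14 cm/s.
x(11) = -9 + Σ Δx = 103 cm.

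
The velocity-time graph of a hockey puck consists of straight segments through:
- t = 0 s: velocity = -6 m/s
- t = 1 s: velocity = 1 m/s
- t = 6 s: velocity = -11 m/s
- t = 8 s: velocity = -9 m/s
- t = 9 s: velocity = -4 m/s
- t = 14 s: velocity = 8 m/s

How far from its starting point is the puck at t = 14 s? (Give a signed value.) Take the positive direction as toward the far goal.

Displacement is the signed area under the v-t curve.
0–1 s: ½(-6 + 1)(1) = -2.5 m
1–6 s: ½(1 + -11)(5) = -25 m
6–8 s: ½(-11 + -9)(2) = -20 m
8–9 s: ½(-9 + -4)(1) = -6.5 m
9–14 s: ½(-4 + 8)(5) = 10 m
Net displacement = -44 m

-44 m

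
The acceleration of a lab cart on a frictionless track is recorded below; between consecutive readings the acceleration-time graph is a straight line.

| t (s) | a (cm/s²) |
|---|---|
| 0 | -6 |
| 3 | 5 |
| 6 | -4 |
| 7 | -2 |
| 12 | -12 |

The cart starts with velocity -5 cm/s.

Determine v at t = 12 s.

Δv equals the area under the a-t graph; then v = v₀ + Δv.
0–3 s: ½(-6 + 5)(3) = -1.5 cm/s
3–6 s: ½(5 + -4)(3) = 1.5 cm/s
6–7 s: ½(-4 + -2)(1) = -3 cm/s
7–12 s: ½(-2 + -12)(5) = -35 cm/s
Δv = -38 cm/s, so v(12) = -5 + (-38) = -43 cm/s.

-43 cm/s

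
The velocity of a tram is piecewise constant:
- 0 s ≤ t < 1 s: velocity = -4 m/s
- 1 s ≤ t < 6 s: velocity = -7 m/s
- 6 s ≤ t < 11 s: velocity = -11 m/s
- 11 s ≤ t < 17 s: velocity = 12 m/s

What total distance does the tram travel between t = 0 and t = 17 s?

Distance (not displacement) is the total path length: add the absolute areas under v-t.
0–1 s: |-4| × 1 = 4 m
1–6 s: |-7| × 5 = 35 m
6–11 s: |-11| × 5 = 55 m
11–17 s: |12| × 6 = 72 m
Total distance = 166 m

166 m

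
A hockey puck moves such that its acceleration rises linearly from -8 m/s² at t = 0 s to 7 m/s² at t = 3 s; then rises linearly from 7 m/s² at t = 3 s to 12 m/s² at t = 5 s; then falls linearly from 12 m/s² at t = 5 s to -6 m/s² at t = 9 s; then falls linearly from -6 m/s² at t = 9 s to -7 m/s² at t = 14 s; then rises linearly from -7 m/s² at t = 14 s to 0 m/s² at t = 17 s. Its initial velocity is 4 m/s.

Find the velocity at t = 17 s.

Δv equals the area under the a-t graph; then v = v₀ + Δv.
0–3 s: ½(-8 + 7)(3) = -1.5 m/s
3–5 s: ½(7 + 12)(2) = 19 m/s
5–9 s: ½(12 + -6)(4) = 12 m/s
9–14 s: ½(-6 + -7)(5) = -32.5 m/s
14–17 s: ½(-7 + 0)(3) = -10.5 m/s
Δv = -13.5 m/s, so v(17) = 4 + (-13.5) = -9.5 m/s.

-9.5 m/s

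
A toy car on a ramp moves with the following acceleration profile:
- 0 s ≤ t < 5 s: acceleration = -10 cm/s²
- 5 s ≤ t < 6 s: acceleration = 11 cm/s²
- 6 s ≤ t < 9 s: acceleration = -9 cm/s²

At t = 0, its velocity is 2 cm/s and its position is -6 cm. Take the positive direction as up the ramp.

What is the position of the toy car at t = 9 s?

-315 cm

On each constant-a segment, Δv = aΔt and Δx = v₀Δt + ½aΔt²; chain segment to segment.
0–5 s: v starts 2 cm/s; Δx = 2·5 + ½·-10·5² = -115 cm; v ends -48 cm/s.
5–6 s: v starts -48 cm/s; Δx = -48·1 + ½·11·1² = -42.5 cm; v ends -37 cm/s.
6–9 s: v starts -37 cm/s; Δx = -37·3 + ½·-9·3² = -151.5 cm; v ends -64 cm/s.
x(9) = -6 + Σ Δx = -315 cm.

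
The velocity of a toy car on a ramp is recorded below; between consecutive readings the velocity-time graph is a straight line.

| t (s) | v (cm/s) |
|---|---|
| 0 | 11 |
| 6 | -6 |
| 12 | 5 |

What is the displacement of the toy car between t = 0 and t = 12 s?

Displacement is the signed area under the v-t curve.
0–6 s: ½(11 + -6)(6) = 15 cm
6–12 s: ½(-6 + 5)(6) = -3 cm
Net displacement = 12 cm

12 cm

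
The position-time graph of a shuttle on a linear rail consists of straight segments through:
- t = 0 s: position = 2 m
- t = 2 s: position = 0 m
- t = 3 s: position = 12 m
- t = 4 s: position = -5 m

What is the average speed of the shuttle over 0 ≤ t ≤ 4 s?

Average speed = (total path length)/(elapsed time); on a piecewise-linear x-t graph the path length is Σ|Δx|.
0–2 s: |Δx| = |0 − 2| = 2 m
2–3 s: |Δx| = |12 − 0| = 12 m
3–4 s: |Δx| = |-5 − 12| = 17 m
Total path = 31 m; average speed = 31/4 = 7.75 m/s.

7.75 m/s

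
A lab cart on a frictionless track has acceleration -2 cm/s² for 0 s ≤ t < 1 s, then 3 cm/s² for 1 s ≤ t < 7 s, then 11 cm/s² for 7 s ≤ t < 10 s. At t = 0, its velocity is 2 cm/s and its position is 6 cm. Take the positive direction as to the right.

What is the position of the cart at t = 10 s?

164.5 cm

On each constant-a segment, Δv = aΔt and Δx = v₀Δt + ½aΔt²; chain segment to segment.
0–1 s: v starts 2 cm/s; Δx = 2·1 + ½·-2·1² = 1 cm; v ends 0 cm/s.
1–7 s: v starts 0 cm/s; Δx = 0·6 + ½·3·6² = 54 cm; v ends 18 cm/s.
7–10 s: v starts 18 cm/s; Δx = 18·3 + ½·11·3² = 103.5 cm; v ends 51 cm/s.
x(10) = 6 + Σ Δx = 164.5 cm.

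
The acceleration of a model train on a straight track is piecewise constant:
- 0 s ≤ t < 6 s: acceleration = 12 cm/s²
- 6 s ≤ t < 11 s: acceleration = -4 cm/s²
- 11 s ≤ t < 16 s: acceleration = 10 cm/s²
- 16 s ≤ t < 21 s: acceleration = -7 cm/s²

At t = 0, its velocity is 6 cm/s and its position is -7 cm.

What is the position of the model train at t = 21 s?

1452.5 cm

On each constant-a segment, Δv = aΔt and Δx = v₀Δt + ½aΔt²; chain segment to segment.
0–6 s: v starts 6 cm/s; Δx = 6·6 + ½·12·6² = 252 cm; v ends 78 cm/s.
6–11 s: v starts 78 cm/s; Δx = 78·5 + ½·-4·5² = 340 cm; v ends 58 cm/s.
11–16 s: v starts 58 cm/s; Δx = 58·5 + ½·10·5² = 415 cm; v ends 108 cm/s.
16–21 s: v starts 108 cm/s; Δx = 108·5 + ½·-7·5² = 452.5 cm; v ends 73 cm/s.
x(21) = -7 + Σ Δx = 1452.5 cm.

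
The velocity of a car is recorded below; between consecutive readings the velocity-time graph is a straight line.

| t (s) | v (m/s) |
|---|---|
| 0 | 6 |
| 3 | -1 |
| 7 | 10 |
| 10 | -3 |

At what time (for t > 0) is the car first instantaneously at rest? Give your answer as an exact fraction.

v changes sign on 0–3 s (from 6 to -1); the graph is linear there, so v = 0 at t = 0 + (-6)·(3 − 0)/(-1 − 6) = 18/7 s.

t = 18/7 s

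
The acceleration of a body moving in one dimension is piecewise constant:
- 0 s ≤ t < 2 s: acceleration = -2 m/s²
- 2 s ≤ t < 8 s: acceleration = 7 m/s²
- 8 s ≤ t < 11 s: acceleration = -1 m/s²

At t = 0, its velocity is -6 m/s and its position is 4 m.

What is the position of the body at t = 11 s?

On each constant-a segment, Δv = aΔt and Δx = v₀Δt + ½aΔt²; chain segment to segment.
0–2 s: v starts -6 m/s; Δx = -6·2 + ½·-2·2² = -16 m; v ends -10 m/s.
2–8 s: v starts -10 m/s; Δx = -10·6 + ½·7·6² = 66 m; v ends 32 m/s.
8–11 s: v starts 32 m/s; Δx = 32·3 + ½·-1·3² = 91.5 m; v ends 29 m/s.
x(11) = 4 + Σ Δx = 145.5 m.

145.5 m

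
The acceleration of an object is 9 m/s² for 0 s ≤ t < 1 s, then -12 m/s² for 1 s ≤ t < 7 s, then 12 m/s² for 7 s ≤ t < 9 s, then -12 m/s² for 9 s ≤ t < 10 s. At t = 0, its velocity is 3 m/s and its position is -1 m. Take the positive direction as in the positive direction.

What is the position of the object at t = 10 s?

-275.5 m

On each constant-a segment, Δv = aΔt and Δx = v₀Δt + ½aΔt²; chain segment to segment.
0–1 s: v starts 3 m/s; Δx = 3·1 + ½·9·1² = 7.5 m; v ends 12 m/s.
1–7 s: v starts 12 m/s; Δx = 12·6 + ½·-12·6² = -144 m; v ends -60 m/s.
7–9 s: v starts -60 m/s; Δx = -60·2 + ½·12·2² = -96 m; v ends -36 m/s.
9–10 s: v starts -36 m/s; Δx = -36·1 + ½·-12·1² = -42 m; v ends -48 m/s.
x(10) = -1 + Σ Δx = -275.5 m.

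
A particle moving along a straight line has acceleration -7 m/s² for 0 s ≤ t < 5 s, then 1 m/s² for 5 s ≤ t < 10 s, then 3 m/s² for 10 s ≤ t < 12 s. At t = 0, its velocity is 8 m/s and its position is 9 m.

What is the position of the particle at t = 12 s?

On each constant-a segment, Δv = aΔt and Δx = v₀Δt + ½aΔt²; chain segment to segment.
0–5 s: v starts 8 m/s; Δx = 8·5 + ½·-7·5² = -47.5 m; v ends -27 m/s.
5–10 s: v starts -27 m/s; Δx = -27·5 + ½·1·5² = -122.5 m; v ends -22 m/s.
10–12 s: v starts -22 m/s; Δx = -22·2 + ½·3·2² = -38 m; v ends -16 m/s.
x(12) = 9 + Σ Δx = -199 m.

-199 m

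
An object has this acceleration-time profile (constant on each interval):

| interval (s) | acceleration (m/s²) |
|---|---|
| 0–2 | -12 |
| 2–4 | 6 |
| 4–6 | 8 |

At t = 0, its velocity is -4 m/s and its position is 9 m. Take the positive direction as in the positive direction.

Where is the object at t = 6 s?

On each constant-a segment, Δv = aΔt and Δx = v₀Δt + ½aΔt²; chain segment to segment.
0–2 s: v starts -4 m/s; Δx = -4·2 + ½·-12·2² = -32 m; v ends -28 m/s.
2–4 s: v starts -28 m/s; Δx = -28·2 + ½·6·2² = -44 m; v ends -16 m/s.
4–6 s: v starts -16 m/s; Δx = -16·2 + ½·8·2² = -16 m; v ends 0 m/s.
x(6) = 9 + Σ Δx = -83 m.

-83 m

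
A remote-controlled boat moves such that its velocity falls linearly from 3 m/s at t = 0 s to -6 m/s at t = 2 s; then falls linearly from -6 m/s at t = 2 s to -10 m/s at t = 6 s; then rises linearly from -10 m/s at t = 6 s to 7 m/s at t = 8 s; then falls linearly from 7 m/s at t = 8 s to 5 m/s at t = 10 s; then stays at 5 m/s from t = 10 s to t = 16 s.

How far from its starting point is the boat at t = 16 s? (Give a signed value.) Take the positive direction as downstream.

4 m

Displacement is the signed area under the v-t curve.
0–2 s: ½(3 + -6)(2) = -3 m
2–6 s: ½(-6 + -10)(4) = -32 m
6–8 s: ½(-10 + 7)(2) = -3 m
8–10 s: ½(7 + 5)(2) = 12 m
10–16 s: 5 × 6 = 30 m
Net displacement = 4 m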